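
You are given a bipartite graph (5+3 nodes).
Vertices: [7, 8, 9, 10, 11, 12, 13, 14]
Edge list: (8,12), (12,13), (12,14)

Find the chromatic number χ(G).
Clique number ω(G) = 2 (lower bound: χ ≥ ω).
The graph is bipartite (no odd cycle), so 2 colors suffice: χ(G) = 2.
A valid 2-coloring: color 1: [7, 9, 10, 11, 12]; color 2: [8, 13, 14].

χ(G) = 2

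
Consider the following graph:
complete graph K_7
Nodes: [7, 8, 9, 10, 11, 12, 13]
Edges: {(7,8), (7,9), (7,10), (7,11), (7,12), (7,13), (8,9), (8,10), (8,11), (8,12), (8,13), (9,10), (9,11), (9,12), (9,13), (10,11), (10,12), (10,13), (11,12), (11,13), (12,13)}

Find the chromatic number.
Clique number ω(G) = 7 (lower bound: χ ≥ ω).
The clique on [7, 8, 9, 10, 11, 12, 13] has size 7, forcing χ ≥ 7, and the coloring below uses 7 colors, so χ(G) = 7.
A valid 7-coloring: color 1: [7]; color 2: [13]; color 3: [12]; color 4: [11]; color 5: [8]; color 6: [9]; color 7: [10].

χ(G) = 7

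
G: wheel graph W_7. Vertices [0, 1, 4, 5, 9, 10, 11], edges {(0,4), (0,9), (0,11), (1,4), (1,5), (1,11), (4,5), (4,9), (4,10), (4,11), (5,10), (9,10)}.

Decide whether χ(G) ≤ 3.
A valid 3-coloring: color 1: [4]; color 2: [0, 1, 10]; color 3: [5, 9, 11].
(χ(G) = 3 ≤ 3.)

Yes, G is 3-colorable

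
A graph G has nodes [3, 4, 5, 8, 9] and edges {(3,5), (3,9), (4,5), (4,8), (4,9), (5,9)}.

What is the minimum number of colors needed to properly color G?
Clique number ω(G) = 3 (lower bound: χ ≥ ω).
The clique on [3, 5, 9] has size 3, forcing χ ≥ 3, and the coloring below uses 3 colors, so χ(G) = 3.
A valid 3-coloring: color 1: [3, 4]; color 2: [5, 8]; color 3: [9].

χ(G) = 3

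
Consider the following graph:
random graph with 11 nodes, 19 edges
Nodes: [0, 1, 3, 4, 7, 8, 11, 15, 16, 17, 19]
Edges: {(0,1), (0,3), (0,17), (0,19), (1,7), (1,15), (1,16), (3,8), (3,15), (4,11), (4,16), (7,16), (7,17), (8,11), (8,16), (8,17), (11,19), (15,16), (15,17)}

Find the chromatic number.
χ(G) = 3

Clique number ω(G) = 3 (lower bound: χ ≥ ω).
The clique on [1, 7, 16] has size 3, forcing χ ≥ 3, and the coloring below uses 3 colors, so χ(G) = 3.
A valid 3-coloring: color 1: [0, 11, 16]; color 2: [1, 3, 4, 17, 19]; color 3: [7, 8, 15].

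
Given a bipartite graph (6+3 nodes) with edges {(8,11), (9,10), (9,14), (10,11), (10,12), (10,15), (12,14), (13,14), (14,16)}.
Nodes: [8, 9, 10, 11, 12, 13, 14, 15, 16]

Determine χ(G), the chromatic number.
Clique number ω(G) = 2 (lower bound: χ ≥ ω).
The graph is bipartite (no odd cycle), so 2 colors suffice: χ(G) = 2.
A valid 2-coloring: color 1: [8, 10, 14]; color 2: [9, 11, 12, 13, 15, 16].

χ(G) = 2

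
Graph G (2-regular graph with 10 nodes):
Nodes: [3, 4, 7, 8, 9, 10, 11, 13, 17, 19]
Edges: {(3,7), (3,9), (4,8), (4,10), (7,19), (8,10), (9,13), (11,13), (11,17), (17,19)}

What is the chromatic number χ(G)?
χ(G) = 3

Clique number ω(G) = 3 (lower bound: χ ≥ ω).
The clique on [4, 8, 10] has size 3, forcing χ ≥ 3, and the coloring below uses 3 colors, so χ(G) = 3.
A valid 3-coloring: color 1: [7, 8, 13, 17]; color 2: [4, 9, 11, 19]; color 3: [3, 10].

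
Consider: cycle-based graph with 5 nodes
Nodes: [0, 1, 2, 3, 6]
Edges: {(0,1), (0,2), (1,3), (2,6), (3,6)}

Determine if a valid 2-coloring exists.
Odd cycle [1, 3, 6, 2, 0] needs 3 colors (χ ≥ 3).
Hence χ(G) ≥ 3 > 2, so no proper 2-coloring exists.

No, G is not 2-colorable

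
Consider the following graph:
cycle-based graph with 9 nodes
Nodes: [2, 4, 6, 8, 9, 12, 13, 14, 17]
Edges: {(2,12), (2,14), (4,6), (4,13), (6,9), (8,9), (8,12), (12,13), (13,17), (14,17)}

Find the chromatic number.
Clique number ω(G) = 2 (lower bound: χ ≥ ω).
Odd cycle [12, 13, 17, 14, 2] needs 3 colors (χ ≥ 3).
The coloring below uses 3 colors, so χ(G) = 3.
A valid 3-coloring: color 1: [4, 9, 12, 14]; color 2: [2, 6, 8, 13]; color 3: [17].

χ(G) = 3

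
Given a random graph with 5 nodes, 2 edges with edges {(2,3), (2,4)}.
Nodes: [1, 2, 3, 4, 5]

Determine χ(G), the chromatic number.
Clique number ω(G) = 2 (lower bound: χ ≥ ω).
The graph is bipartite (no odd cycle), so 2 colors suffice: χ(G) = 2.
A valid 2-coloring: color 1: [1, 2, 5]; color 2: [3, 4].

χ(G) = 2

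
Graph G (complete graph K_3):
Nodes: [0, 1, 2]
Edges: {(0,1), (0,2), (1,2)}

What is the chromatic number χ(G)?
Clique number ω(G) = 3 (lower bound: χ ≥ ω).
The clique on [0, 1, 2] has size 3, forcing χ ≥ 3, and the coloring below uses 3 colors, so χ(G) = 3.
A valid 3-coloring: color 1: [1]; color 2: [0]; color 3: [2].

χ(G) = 3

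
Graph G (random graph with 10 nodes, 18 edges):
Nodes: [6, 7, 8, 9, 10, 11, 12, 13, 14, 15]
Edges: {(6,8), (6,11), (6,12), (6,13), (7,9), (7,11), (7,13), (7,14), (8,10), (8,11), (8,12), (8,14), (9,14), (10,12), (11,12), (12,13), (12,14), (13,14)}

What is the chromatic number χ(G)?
χ(G) = 4

Clique number ω(G) = 4 (lower bound: χ ≥ ω).
The clique on [6, 8, 11, 12] has size 4, forcing χ ≥ 4, and the coloring below uses 4 colors, so χ(G) = 4.
A valid 4-coloring: color 1: [7, 12, 15]; color 2: [8, 9, 13]; color 3: [10, 11, 14]; color 4: [6].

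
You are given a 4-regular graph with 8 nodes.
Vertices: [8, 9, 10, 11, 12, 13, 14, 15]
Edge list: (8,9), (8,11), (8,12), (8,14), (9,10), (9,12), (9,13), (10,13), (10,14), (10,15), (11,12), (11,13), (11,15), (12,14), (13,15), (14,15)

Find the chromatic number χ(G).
Clique number ω(G) = 3 (lower bound: χ ≥ ω).
Suppose a proper 3-coloring c exists. The clique [8, 9, 12] takes 3 distinct colors; by symmetry let c(8) = 1, c(9) = 2, c(12) = 3.
- Vertex 11: neighbors [8, 12] already have colors [1, 3] ⇒ c(11) = 2.
- Vertex 14: neighbors [8, 12] already have colors [1, 3] ⇒ c(14) = 2.
- Vertex 10: neighbors [9] already have colors [2]; try each remaining color.
- Case c(10) = 1:
  - Vertex 13: neighbors [10, 9] already have colors [1, 2] ⇒ c(13) = 3.
  - Vertex 15: neighbors [10, 11, 13] already have colors [1, 2, 3] — all 3 colors blocked. Contradiction.
- Case c(10) = 3:
  - Vertex 13: neighbors [9, 10] already have colors [2, 3] ⇒ c(13) = 1.
  - Vertex 15: neighbors [13, 11, 10] already have colors [1, 2, 3] — all 3 colors blocked. Contradiction.
Every case ends in a contradiction, so G has no proper 3-coloring (χ ≥ 4).
The coloring below uses 4 colors, so χ(G) = 4.
A valid 4-coloring: color 1: [9, 11, 14]; color 2: [8, 10]; color 3: [12, 15]; color 4: [13].

χ(G) = 4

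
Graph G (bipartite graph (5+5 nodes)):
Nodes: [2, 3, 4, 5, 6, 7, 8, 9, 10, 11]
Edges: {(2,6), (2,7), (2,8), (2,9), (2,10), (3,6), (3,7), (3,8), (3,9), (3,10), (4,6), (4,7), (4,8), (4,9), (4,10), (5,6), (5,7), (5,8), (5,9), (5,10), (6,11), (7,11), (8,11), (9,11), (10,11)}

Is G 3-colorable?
A valid 3-coloring: color 1: [2, 3, 4, 5, 11]; color 2: [6, 7, 8, 9, 10].
(χ(G) = 2 ≤ 3.)

Yes, G is 3-colorable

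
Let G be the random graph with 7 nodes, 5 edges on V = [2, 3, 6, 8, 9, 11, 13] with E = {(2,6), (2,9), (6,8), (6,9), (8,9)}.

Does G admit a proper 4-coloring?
A valid 4-coloring: color 1: [3, 6, 11, 13]; color 2: [9]; color 3: [2, 8].
(χ(G) = 3 ≤ 4.)

Yes, G is 4-colorable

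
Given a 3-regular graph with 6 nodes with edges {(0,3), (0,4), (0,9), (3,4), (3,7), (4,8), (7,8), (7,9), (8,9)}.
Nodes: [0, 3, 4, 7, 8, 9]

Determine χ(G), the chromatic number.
χ(G) = 3

Clique number ω(G) = 3 (lower bound: χ ≥ ω).
The clique on [0, 3, 4] has size 3, forcing χ ≥ 3, and the coloring below uses 3 colors, so χ(G) = 3.
A valid 3-coloring: color 1: [4, 9]; color 2: [3, 8]; color 3: [0, 7].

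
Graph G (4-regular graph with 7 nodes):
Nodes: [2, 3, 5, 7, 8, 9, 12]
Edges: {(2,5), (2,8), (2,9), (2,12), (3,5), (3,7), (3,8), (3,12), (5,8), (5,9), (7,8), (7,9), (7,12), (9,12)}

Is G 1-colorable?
No, G is not 1-colorable

The clique on vertices [2, 5, 8] has size 3 > 1, so it alone needs 3 colors.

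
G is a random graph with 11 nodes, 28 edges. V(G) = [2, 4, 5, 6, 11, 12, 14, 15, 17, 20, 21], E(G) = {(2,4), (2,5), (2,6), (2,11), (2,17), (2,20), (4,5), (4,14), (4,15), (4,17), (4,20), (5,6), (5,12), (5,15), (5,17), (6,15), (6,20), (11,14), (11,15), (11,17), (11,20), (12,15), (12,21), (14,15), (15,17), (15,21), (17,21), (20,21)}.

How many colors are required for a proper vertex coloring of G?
χ(G) = 4

Clique number ω(G) = 4 (lower bound: χ ≥ ω).
The clique on [2, 4, 5, 17] has size 4, forcing χ ≥ 4, and the coloring below uses 4 colors, so χ(G) = 4.
A valid 4-coloring: color 1: [2, 15]; color 2: [12, 14, 17, 20]; color 3: [4, 6, 11, 21]; color 4: [5].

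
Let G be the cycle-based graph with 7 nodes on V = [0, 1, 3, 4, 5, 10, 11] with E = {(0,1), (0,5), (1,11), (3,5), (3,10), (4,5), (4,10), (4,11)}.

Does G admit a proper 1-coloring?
No, G is not 1-colorable

Edge (0,1) forces its endpoints to differ, so 1 color is not enough.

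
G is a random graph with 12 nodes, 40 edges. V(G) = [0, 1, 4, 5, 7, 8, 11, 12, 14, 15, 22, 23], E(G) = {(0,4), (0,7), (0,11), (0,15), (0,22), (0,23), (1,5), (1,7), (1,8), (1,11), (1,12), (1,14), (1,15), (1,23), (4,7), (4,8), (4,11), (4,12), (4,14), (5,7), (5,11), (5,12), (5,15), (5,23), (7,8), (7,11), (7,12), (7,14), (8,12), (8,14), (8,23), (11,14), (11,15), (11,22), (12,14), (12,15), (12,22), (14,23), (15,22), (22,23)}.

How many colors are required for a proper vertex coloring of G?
Clique number ω(G) = 5 (lower bound: χ ≥ ω).
The clique on [1, 7, 8, 12, 14] has size 5, forcing χ ≥ 5, and the coloring below uses 5 colors, so χ(G) = 5.
A valid 5-coloring: color 1: [11, 12, 23]; color 2: [1, 4, 22]; color 3: [7, 15]; color 4: [0, 5, 14]; color 5: [8].

χ(G) = 5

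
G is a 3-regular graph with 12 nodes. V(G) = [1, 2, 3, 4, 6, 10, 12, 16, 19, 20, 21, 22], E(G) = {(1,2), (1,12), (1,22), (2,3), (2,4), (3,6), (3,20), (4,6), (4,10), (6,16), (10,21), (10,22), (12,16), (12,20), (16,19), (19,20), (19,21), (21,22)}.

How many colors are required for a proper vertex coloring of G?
Clique number ω(G) = 3 (lower bound: χ ≥ ω).
The clique on [10, 21, 22] has size 3, forcing χ ≥ 3, and the coloring below uses 3 colors, so χ(G) = 3.
A valid 3-coloring: color 1: [1, 3, 4, 16, 21]; color 2: [2, 6, 10, 12, 19]; color 3: [20, 22].

χ(G) = 3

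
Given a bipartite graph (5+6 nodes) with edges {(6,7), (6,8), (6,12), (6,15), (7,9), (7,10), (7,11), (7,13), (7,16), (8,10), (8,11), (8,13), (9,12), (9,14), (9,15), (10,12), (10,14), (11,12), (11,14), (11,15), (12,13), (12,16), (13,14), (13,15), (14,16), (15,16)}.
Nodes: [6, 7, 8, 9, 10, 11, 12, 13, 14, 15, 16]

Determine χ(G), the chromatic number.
χ(G) = 2

Clique number ω(G) = 2 (lower bound: χ ≥ ω).
The graph is bipartite (no odd cycle), so 2 colors suffice: χ(G) = 2.
A valid 2-coloring: color 1: [7, 8, 12, 14, 15]; color 2: [6, 9, 10, 11, 13, 16].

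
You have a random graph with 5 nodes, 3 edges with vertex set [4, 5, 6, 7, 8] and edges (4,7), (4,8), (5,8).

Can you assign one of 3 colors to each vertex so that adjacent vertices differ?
A valid 3-coloring: color 1: [6, 7, 8]; color 2: [4, 5].
(χ(G) = 2 ≤ 3.)

Yes, G is 3-colorable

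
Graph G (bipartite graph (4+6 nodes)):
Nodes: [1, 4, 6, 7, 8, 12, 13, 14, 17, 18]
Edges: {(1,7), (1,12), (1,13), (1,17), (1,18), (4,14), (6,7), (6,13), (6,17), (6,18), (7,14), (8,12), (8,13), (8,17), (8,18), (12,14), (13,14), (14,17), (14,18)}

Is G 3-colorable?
A valid 3-coloring: color 1: [1, 6, 8, 14]; color 2: [4, 7, 12, 13, 17, 18].
(χ(G) = 2 ≤ 3.)

Yes, G is 3-colorable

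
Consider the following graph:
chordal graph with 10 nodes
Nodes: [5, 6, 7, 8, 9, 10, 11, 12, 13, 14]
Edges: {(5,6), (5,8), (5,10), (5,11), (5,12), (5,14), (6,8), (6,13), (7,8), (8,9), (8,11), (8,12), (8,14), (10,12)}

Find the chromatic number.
Clique number ω(G) = 3 (lower bound: χ ≥ ω).
The clique on [5, 8, 11] has size 3, forcing χ ≥ 3, and the coloring below uses 3 colors, so χ(G) = 3.
A valid 3-coloring: color 1: [8, 10, 13]; color 2: [5, 7, 9]; color 3: [6, 11, 12, 14].

χ(G) = 3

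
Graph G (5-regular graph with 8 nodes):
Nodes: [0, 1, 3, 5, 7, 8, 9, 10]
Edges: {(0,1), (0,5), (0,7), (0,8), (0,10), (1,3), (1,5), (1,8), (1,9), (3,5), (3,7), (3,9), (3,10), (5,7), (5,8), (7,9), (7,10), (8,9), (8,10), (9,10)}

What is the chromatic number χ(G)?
χ(G) = 4

Clique number ω(G) = 4 (lower bound: χ ≥ ω).
The clique on [0, 1, 5, 8] has size 4, forcing χ ≥ 4, and the coloring below uses 4 colors, so χ(G) = 4.
A valid 4-coloring: color 1: [0, 3]; color 2: [5, 9]; color 3: [7, 8]; color 4: [1, 10].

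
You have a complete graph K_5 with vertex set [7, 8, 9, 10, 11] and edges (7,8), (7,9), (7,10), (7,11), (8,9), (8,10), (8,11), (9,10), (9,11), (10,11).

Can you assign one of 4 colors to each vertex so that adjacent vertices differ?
No, G is not 4-colorable

The clique on vertices [7, 8, 9, 10, 11] has size 5 > 4, so it alone needs 5 colors.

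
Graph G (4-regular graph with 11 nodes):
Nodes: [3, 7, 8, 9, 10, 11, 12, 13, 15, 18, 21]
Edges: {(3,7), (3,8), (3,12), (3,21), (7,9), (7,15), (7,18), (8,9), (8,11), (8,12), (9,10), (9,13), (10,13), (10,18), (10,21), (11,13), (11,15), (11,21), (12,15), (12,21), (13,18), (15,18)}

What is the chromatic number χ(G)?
χ(G) = 3

Clique number ω(G) = 3 (lower bound: χ ≥ ω).
The clique on [3, 8, 12] has size 3, forcing χ ≥ 3, and the coloring below uses 3 colors, so χ(G) = 3.
A valid 3-coloring: color 1: [8, 13, 15, 21]; color 2: [7, 10, 11, 12]; color 3: [3, 9, 18].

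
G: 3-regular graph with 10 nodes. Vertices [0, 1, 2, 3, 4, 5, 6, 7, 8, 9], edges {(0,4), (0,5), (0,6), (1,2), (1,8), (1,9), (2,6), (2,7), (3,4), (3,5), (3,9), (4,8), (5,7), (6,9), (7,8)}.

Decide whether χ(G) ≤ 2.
Odd cycle [6, 0, 4, 3, 9] needs 3 colors (χ ≥ 3).
Hence χ(G) ≥ 3 > 2, so no proper 2-coloring exists.

No, G is not 2-colorable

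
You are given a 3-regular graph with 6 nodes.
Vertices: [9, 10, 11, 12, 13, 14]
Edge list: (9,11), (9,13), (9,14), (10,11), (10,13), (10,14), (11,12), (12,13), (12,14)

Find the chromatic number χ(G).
χ(G) = 2

Clique number ω(G) = 2 (lower bound: χ ≥ ω).
The graph is bipartite (no odd cycle), so 2 colors suffice: χ(G) = 2.
A valid 2-coloring: color 1: [9, 10, 12]; color 2: [11, 13, 14].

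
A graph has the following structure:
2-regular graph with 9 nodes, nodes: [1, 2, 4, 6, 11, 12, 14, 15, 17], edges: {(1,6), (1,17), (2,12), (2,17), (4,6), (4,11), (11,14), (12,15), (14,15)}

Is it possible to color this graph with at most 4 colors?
A valid 4-coloring: color 1: [6, 11, 12, 17]; color 2: [1, 2, 4, 14]; color 3: [15].
(χ(G) = 3 ≤ 4.)

Yes, G is 4-colorable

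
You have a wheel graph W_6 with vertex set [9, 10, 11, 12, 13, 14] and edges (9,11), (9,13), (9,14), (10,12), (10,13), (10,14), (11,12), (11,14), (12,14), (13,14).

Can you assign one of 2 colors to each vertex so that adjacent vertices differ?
No, G is not 2-colorable

The clique on vertices [9, 11, 14] has size 3 > 2, so it alone needs 3 colors.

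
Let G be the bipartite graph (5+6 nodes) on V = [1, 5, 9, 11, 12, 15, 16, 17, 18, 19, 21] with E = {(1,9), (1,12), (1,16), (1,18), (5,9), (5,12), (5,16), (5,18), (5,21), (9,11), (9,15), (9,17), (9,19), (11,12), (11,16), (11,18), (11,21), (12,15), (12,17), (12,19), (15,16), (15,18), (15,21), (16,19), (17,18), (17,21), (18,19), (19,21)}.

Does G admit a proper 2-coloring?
A valid 2-coloring: color 1: [9, 12, 16, 18, 21]; color 2: [1, 5, 11, 15, 17, 19].
(χ(G) = 2 ≤ 2.)

Yes, G is 2-colorable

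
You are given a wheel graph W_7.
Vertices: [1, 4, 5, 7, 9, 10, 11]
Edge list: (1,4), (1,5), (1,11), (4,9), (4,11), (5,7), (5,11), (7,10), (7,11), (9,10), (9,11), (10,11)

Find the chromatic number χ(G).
Clique number ω(G) = 3 (lower bound: χ ≥ ω).
The clique on [1, 4, 11] has size 3, forcing χ ≥ 3, and the coloring below uses 3 colors, so χ(G) = 3.
A valid 3-coloring: color 1: [11]; color 2: [4, 5, 10]; color 3: [1, 7, 9].

χ(G) = 3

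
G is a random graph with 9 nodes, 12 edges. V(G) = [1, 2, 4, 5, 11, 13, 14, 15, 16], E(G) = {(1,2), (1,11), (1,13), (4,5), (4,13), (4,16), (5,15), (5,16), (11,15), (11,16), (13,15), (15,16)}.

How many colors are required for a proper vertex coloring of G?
Clique number ω(G) = 3 (lower bound: χ ≥ ω).
The clique on [4, 5, 16] has size 3, forcing χ ≥ 3, and the coloring below uses 3 colors, so χ(G) = 3.
A valid 3-coloring: color 1: [1, 4, 14, 15]; color 2: [2, 13, 16]; color 3: [5, 11].

χ(G) = 3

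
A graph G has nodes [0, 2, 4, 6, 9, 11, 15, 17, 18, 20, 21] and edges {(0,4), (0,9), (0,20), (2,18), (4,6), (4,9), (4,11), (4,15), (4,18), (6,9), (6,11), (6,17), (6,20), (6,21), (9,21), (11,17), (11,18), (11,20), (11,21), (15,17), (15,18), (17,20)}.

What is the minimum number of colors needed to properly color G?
χ(G) = 4

Clique number ω(G) = 4 (lower bound: χ ≥ ω).
The clique on [6, 11, 17, 20] has size 4, forcing χ ≥ 4, and the coloring below uses 4 colors, so χ(G) = 4.
A valid 4-coloring: color 1: [2, 4, 20, 21]; color 2: [9, 11, 15]; color 3: [0, 6, 18]; color 4: [17].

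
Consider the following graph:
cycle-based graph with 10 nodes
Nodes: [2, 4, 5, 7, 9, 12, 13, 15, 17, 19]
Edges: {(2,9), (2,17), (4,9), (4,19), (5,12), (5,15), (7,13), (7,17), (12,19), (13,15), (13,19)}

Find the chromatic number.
χ(G) = 3

Clique number ω(G) = 2 (lower bound: χ ≥ ω).
Odd cycle [12, 5, 15, 13, 19] needs 3 colors (χ ≥ 3).
The coloring below uses 3 colors, so χ(G) = 3.
A valid 3-coloring: color 1: [5, 7, 9, 19]; color 2: [4, 12, 13, 17]; color 3: [2, 15].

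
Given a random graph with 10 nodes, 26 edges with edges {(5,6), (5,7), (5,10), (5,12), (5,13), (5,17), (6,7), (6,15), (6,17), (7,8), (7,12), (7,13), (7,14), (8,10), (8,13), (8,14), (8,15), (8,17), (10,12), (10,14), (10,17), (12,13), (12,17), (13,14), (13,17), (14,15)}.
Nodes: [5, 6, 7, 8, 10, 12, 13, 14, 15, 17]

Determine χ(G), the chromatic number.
χ(G) = 4

Clique number ω(G) = 4 (lower bound: χ ≥ ω).
The clique on [7, 8, 13, 14] has size 4, forcing χ ≥ 4, and the coloring below uses 4 colors, so χ(G) = 4.
A valid 4-coloring: color 1: [6, 10, 13]; color 2: [5, 8]; color 3: [7, 15, 17]; color 4: [12, 14].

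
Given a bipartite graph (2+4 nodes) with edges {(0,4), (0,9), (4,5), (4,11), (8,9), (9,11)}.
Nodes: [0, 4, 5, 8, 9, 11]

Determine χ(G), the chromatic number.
χ(G) = 2

Clique number ω(G) = 2 (lower bound: χ ≥ ω).
The graph is bipartite (no odd cycle), so 2 colors suffice: χ(G) = 2.
A valid 2-coloring: color 1: [4, 9]; color 2: [0, 5, 8, 11].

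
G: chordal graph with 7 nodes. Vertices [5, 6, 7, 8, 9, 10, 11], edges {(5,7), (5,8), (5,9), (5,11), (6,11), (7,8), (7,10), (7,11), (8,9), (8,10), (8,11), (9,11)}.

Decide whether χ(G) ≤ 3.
No, G is not 3-colorable

The clique on vertices [5, 8, 9, 11] has size 4 > 3, so it alone needs 4 colors.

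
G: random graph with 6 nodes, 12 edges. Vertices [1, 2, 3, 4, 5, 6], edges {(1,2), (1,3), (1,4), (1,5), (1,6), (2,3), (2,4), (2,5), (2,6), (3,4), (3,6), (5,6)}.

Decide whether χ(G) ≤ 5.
Yes, G is 5-colorable

A valid 5-coloring: color 1: [2]; color 2: [1]; color 3: [4, 6]; color 4: [3, 5].
(χ(G) = 4 ≤ 5.)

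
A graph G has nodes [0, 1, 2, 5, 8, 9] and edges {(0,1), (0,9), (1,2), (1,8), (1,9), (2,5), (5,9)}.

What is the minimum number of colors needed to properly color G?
χ(G) = 3

Clique number ω(G) = 3 (lower bound: χ ≥ ω).
The clique on [0, 1, 9] has size 3, forcing χ ≥ 3, and the coloring below uses 3 colors, so χ(G) = 3.
A valid 3-coloring: color 1: [1, 5]; color 2: [2, 8, 9]; color 3: [0].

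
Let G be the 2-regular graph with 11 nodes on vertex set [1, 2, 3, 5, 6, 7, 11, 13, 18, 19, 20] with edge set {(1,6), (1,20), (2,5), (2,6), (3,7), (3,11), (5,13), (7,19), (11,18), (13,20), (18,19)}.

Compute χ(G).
χ(G) = 3

Clique number ω(G) = 2 (lower bound: χ ≥ ω).
Odd cycle [11, 18, 19, 7, 3] needs 3 colors (χ ≥ 3).
The coloring below uses 3 colors, so χ(G) = 3.
A valid 3-coloring: color 1: [1, 2, 7, 13, 18]; color 2: [5, 6, 11, 19, 20]; color 3: [3].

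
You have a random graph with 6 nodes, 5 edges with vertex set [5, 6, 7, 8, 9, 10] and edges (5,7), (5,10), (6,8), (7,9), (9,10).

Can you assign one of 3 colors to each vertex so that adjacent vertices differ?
A valid 3-coloring: color 1: [5, 8, 9]; color 2: [6, 7, 10].
(χ(G) = 2 ≤ 3.)

Yes, G is 3-colorable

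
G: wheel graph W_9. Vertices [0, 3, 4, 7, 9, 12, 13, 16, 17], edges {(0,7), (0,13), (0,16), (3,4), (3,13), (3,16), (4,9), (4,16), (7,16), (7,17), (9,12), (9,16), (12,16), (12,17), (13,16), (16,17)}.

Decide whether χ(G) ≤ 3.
Yes, G is 3-colorable

A valid 3-coloring: color 1: [16]; color 2: [0, 3, 9, 17]; color 3: [4, 7, 12, 13].
(χ(G) = 3 ≤ 3.)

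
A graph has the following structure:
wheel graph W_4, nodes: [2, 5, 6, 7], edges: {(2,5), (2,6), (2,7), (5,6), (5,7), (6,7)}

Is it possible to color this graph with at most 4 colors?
Yes, G is 4-colorable

A valid 4-coloring: color 1: [5]; color 2: [6]; color 3: [2]; color 4: [7].
(χ(G) = 4 ≤ 4.)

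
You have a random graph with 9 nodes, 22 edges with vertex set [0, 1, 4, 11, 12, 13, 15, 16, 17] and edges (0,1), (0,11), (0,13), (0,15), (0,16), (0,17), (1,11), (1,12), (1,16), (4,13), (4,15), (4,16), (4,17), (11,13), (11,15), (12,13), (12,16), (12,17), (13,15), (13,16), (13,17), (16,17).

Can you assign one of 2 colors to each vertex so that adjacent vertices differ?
The clique on vertices [0, 13, 16, 17] has size 4 > 2, so it alone needs 4 colors.

No, G is not 2-colorable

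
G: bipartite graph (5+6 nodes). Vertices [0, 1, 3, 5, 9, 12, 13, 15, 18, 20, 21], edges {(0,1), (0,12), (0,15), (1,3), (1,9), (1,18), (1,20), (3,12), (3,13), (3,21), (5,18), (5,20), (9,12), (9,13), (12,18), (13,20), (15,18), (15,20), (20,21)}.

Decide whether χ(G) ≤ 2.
A valid 2-coloring: color 1: [0, 3, 9, 18, 20]; color 2: [1, 5, 12, 13, 15, 21].
(χ(G) = 2 ≤ 2.)

Yes, G is 2-colorable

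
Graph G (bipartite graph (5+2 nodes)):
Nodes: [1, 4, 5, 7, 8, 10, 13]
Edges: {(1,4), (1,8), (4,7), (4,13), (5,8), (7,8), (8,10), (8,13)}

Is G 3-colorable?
A valid 3-coloring: color 1: [4, 8]; color 2: [1, 5, 7, 10, 13].
(χ(G) = 2 ≤ 3.)

Yes, G is 3-colorable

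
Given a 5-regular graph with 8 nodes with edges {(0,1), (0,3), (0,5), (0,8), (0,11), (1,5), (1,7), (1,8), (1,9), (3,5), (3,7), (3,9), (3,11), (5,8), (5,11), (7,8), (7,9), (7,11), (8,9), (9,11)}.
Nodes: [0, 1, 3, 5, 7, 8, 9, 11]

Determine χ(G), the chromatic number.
Clique number ω(G) = 4 (lower bound: χ ≥ ω).
The clique on [0, 1, 5, 8] has size 4, forcing χ ≥ 4, and the coloring below uses 4 colors, so χ(G) = 4.
A valid 4-coloring: color 1: [5, 9]; color 2: [8, 11]; color 3: [1, 3]; color 4: [0, 7].

χ(G) = 4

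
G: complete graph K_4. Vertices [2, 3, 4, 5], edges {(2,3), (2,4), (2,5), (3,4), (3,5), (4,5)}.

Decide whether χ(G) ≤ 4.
A valid 4-coloring: color 1: [3]; color 2: [5]; color 3: [2]; color 4: [4].
(χ(G) = 4 ≤ 4.)

Yes, G is 4-colorable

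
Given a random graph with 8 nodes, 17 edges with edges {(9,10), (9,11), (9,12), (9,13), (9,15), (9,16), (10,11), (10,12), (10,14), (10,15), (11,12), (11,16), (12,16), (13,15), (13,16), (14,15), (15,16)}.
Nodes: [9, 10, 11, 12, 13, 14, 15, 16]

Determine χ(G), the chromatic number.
χ(G) = 4

Clique number ω(G) = 4 (lower bound: χ ≥ ω).
The clique on [9, 11, 12, 16] has size 4, forcing χ ≥ 4, and the coloring below uses 4 colors, so χ(G) = 4.
A valid 4-coloring: color 1: [9, 14]; color 2: [10, 16]; color 3: [11, 15]; color 4: [12, 13].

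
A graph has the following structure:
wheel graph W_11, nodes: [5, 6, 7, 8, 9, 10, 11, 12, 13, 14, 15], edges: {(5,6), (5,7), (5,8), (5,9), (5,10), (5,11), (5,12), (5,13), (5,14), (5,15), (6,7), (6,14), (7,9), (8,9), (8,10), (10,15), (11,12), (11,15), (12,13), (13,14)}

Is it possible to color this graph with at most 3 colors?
Yes, G is 3-colorable

A valid 3-coloring: color 1: [5]; color 2: [7, 8, 12, 14, 15]; color 3: [6, 9, 10, 11, 13].
(χ(G) = 3 ≤ 3.)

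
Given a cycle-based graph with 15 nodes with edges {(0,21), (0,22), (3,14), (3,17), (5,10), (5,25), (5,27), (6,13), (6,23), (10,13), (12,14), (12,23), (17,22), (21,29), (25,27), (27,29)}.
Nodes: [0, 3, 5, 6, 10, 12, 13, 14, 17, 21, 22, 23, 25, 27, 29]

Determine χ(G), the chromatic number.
χ(G) = 3

Clique number ω(G) = 3 (lower bound: χ ≥ ω).
The clique on [5, 25, 27] has size 3, forcing χ ≥ 3, and the coloring below uses 3 colors, so χ(G) = 3.
A valid 3-coloring: color 1: [0, 5, 13, 14, 17, 23, 29]; color 2: [3, 6, 10, 12, 21, 22, 27]; color 3: [25].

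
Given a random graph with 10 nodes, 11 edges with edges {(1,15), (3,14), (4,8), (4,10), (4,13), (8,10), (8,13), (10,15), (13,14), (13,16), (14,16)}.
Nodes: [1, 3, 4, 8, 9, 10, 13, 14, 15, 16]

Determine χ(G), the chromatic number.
χ(G) = 3

Clique number ω(G) = 3 (lower bound: χ ≥ ω).
The clique on [4, 8, 10] has size 3, forcing χ ≥ 3, and the coloring below uses 3 colors, so χ(G) = 3.
A valid 3-coloring: color 1: [1, 3, 9, 10, 13]; color 2: [8, 14, 15]; color 3: [4, 16].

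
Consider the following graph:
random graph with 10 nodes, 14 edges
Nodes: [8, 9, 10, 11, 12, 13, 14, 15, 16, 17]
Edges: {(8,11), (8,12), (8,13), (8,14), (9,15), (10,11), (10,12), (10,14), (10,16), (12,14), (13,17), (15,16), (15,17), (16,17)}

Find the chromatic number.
χ(G) = 3

Clique number ω(G) = 3 (lower bound: χ ≥ ω).
The clique on [8, 12, 14] has size 3, forcing χ ≥ 3, and the coloring below uses 3 colors, so χ(G) = 3.
A valid 3-coloring: color 1: [8, 10, 15]; color 2: [9, 11, 12, 13, 16]; color 3: [14, 17].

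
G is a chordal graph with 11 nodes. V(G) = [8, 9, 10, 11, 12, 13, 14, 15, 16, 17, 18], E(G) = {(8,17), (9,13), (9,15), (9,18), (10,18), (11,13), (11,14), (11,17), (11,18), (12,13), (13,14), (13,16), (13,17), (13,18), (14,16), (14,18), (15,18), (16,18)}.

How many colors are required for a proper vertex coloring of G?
Clique number ω(G) = 4 (lower bound: χ ≥ ω).
The clique on [13, 14, 16, 18] has size 4, forcing χ ≥ 4, and the coloring below uses 4 colors, so χ(G) = 4.
A valid 4-coloring: color 1: [12, 17, 18]; color 2: [8, 10, 13, 15]; color 3: [9, 11, 16]; color 4: [14].

χ(G) = 4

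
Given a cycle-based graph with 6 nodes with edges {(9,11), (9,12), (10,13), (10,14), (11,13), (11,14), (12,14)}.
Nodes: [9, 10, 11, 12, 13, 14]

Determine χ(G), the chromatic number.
χ(G) = 2

Clique number ω(G) = 2 (lower bound: χ ≥ ω).
The graph is bipartite (no odd cycle), so 2 colors suffice: χ(G) = 2.
A valid 2-coloring: color 1: [10, 11, 12]; color 2: [9, 13, 14].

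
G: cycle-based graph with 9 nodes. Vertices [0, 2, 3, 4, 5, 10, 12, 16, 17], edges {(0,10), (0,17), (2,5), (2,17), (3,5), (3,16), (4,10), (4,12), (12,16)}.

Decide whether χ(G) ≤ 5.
Yes, G is 5-colorable

A valid 5-coloring: color 1: [4, 5, 16, 17]; color 2: [0, 2, 3, 12]; color 3: [10].
(χ(G) = 3 ≤ 5.)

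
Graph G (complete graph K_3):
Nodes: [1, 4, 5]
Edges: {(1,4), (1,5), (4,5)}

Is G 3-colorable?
A valid 3-coloring: color 1: [5]; color 2: [1]; color 3: [4].
(χ(G) = 3 ≤ 3.)

Yes, G is 3-colorable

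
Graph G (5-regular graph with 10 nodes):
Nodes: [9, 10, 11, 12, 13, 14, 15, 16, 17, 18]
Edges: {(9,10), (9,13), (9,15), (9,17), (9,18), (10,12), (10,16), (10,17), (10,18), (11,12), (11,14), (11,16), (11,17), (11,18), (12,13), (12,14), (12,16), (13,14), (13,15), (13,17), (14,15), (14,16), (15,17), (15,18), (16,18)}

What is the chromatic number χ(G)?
χ(G) = 4

Clique number ω(G) = 4 (lower bound: χ ≥ ω).
The clique on [9, 13, 15, 17] has size 4, forcing χ ≥ 4, and the coloring below uses 4 colors, so χ(G) = 4.
A valid 4-coloring: color 1: [14, 17, 18]; color 2: [9, 12]; color 3: [15, 16]; color 4: [10, 11, 13].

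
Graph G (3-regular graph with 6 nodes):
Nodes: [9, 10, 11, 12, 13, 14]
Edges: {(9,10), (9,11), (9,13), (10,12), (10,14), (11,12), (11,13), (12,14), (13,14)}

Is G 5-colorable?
A valid 5-coloring: color 1: [9, 12]; color 2: [10, 13]; color 3: [11, 14].
(χ(G) = 3 ≤ 5.)

Yes, G is 5-colorable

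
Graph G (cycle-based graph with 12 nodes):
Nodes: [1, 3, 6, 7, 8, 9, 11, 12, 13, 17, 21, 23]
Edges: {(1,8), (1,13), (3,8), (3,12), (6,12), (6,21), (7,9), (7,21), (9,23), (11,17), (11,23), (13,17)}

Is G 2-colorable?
Yes, G is 2-colorable

A valid 2-coloring: color 1: [8, 9, 11, 12, 13, 21]; color 2: [1, 3, 6, 7, 17, 23].
(χ(G) = 2 ≤ 2.)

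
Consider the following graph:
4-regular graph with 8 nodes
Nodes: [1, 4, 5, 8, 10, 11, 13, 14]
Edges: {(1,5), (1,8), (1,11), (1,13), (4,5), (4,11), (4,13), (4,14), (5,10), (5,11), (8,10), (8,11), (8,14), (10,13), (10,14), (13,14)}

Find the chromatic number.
Clique number ω(G) = 3 (lower bound: χ ≥ ω).
The clique on [1, 8, 11] has size 3, forcing χ ≥ 3, and the coloring below uses 3 colors, so χ(G) = 3.
A valid 3-coloring: color 1: [5, 8, 13]; color 2: [11, 14]; color 3: [1, 4, 10].

χ(G) = 3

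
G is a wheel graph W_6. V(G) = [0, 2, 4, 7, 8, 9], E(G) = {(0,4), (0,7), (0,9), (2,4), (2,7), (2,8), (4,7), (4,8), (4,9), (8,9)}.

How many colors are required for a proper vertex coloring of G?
χ(G) = 4

Clique number ω(G) = 3 (lower bound: χ ≥ ω).
Odd cycle [8, 9, 0, 7, 2] needs 3 colors (χ ≥ 3).
Vertex 4 is adjacent to every vertex of [0, 2, 7, 8, 9], which already need 3 colors among themselves, so 4 needs a new color (χ ≥ 4).
The coloring below uses 4 colors, so χ(G) = 4.
A valid 4-coloring: color 1: [4]; color 2: [7, 8]; color 3: [2, 9]; color 4: [0].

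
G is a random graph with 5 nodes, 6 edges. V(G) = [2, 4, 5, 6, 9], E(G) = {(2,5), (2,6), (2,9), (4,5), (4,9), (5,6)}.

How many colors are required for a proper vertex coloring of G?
χ(G) = 3

Clique number ω(G) = 3 (lower bound: χ ≥ ω).
The clique on [2, 5, 6] has size 3, forcing χ ≥ 3, and the coloring below uses 3 colors, so χ(G) = 3.
A valid 3-coloring: color 1: [5, 9]; color 2: [2, 4]; color 3: [6].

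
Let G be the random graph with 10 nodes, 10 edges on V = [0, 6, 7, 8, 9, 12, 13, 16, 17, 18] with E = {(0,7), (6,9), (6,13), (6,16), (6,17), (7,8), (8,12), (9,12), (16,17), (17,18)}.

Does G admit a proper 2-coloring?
No, G is not 2-colorable

The clique on vertices [6, 16, 17] has size 3 > 2, so it alone needs 3 colors.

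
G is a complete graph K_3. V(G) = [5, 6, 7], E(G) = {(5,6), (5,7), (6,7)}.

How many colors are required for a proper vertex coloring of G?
χ(G) = 3

Clique number ω(G) = 3 (lower bound: χ ≥ ω).
The clique on [5, 6, 7] has size 3, forcing χ ≥ 3, and the coloring below uses 3 colors, so χ(G) = 3.
A valid 3-coloring: color 1: [7]; color 2: [5]; color 3: [6].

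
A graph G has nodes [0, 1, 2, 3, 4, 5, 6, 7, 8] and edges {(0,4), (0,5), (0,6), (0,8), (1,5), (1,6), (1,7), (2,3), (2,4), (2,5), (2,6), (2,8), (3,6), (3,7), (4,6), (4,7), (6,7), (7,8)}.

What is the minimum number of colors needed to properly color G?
χ(G) = 3

Clique number ω(G) = 3 (lower bound: χ ≥ ω).
The clique on [1, 6, 7] has size 3, forcing χ ≥ 3, and the coloring below uses 3 colors, so χ(G) = 3.
A valid 3-coloring: color 1: [5, 6, 8]; color 2: [0, 2, 7]; color 3: [1, 3, 4].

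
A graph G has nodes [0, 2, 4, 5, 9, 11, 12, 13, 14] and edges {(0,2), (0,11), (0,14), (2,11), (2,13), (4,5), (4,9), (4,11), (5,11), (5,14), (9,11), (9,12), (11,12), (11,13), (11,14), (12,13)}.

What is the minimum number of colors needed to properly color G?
Clique number ω(G) = 3 (lower bound: χ ≥ ω).
The clique on [0, 2, 11] has size 3, forcing χ ≥ 3, and the coloring below uses 3 colors, so χ(G) = 3.
A valid 3-coloring: color 1: [11]; color 2: [2, 4, 12, 14]; color 3: [0, 5, 9, 13].

χ(G) = 3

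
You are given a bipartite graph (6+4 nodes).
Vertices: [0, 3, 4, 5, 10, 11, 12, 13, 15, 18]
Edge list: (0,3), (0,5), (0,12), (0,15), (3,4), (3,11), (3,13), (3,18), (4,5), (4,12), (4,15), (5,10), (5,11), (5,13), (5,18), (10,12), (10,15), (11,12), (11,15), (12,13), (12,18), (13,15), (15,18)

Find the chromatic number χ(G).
χ(G) = 2

Clique number ω(G) = 2 (lower bound: χ ≥ ω).
The graph is bipartite (no odd cycle), so 2 colors suffice: χ(G) = 2.
A valid 2-coloring: color 1: [3, 5, 12, 15]; color 2: [0, 4, 10, 11, 13, 18].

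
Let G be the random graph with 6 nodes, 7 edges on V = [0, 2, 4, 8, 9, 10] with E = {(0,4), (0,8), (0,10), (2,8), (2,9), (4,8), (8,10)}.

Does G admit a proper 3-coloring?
Yes, G is 3-colorable

A valid 3-coloring: color 1: [8, 9]; color 2: [0, 2]; color 3: [4, 10].
(χ(G) = 3 ≤ 3.)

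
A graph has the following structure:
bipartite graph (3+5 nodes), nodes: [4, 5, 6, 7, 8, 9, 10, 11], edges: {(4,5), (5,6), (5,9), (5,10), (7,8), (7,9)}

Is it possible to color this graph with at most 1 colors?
Edge (7,8) forces its endpoints to differ, so 1 color is not enough.

No, G is not 1-colorable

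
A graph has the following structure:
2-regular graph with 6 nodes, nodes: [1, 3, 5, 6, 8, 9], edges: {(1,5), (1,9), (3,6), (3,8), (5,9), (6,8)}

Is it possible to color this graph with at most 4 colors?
Yes, G is 4-colorable

A valid 4-coloring: color 1: [5, 6]; color 2: [1, 3]; color 3: [8, 9].
(χ(G) = 3 ≤ 4.)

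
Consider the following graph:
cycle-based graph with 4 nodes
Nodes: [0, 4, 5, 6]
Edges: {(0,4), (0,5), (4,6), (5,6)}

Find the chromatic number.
Clique number ω(G) = 2 (lower bound: χ ≥ ω).
The graph is bipartite (no odd cycle), so 2 colors suffice: χ(G) = 2.
A valid 2-coloring: color 1: [4, 5]; color 2: [0, 6].

χ(G) = 2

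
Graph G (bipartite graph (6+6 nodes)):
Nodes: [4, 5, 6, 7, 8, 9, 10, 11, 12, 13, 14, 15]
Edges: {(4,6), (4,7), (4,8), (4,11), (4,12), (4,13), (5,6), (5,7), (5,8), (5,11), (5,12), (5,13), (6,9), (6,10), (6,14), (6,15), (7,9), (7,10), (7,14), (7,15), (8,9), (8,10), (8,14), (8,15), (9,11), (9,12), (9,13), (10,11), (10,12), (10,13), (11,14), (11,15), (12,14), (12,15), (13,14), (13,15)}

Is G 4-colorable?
A valid 4-coloring: color 1: [6, 7, 8, 11, 12, 13]; color 2: [4, 5, 9, 10, 14, 15].
(χ(G) = 2 ≤ 4.)

Yes, G is 4-colorable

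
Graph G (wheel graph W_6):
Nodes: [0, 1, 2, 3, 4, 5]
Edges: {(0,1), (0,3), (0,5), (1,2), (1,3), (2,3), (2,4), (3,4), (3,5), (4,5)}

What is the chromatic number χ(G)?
χ(G) = 4

Clique number ω(G) = 3 (lower bound: χ ≥ ω).
Odd cycle [4, 2, 1, 0, 5] needs 3 colors (χ ≥ 3).
Vertex 3 is adjacent to every vertex of [0, 1, 2, 4, 5], which already need 3 colors among themselves, so 3 needs a new color (χ ≥ 4).
The coloring below uses 4 colors, so χ(G) = 4.
A valid 4-coloring: color 1: [3]; color 2: [0, 4]; color 3: [2, 5]; color 4: [1].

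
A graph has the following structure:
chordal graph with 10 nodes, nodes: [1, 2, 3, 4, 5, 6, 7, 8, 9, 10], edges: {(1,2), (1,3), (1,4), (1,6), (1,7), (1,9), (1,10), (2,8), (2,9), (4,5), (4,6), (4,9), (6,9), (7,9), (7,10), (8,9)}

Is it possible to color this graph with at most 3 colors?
The clique on vertices [1, 4, 6, 9] has size 4 > 3, so it alone needs 4 colors.

No, G is not 3-colorable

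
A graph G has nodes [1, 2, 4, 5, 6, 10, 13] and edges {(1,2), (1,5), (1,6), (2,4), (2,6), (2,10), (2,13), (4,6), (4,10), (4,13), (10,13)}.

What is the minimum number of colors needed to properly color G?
χ(G) = 4

Clique number ω(G) = 4 (lower bound: χ ≥ ω).
The clique on [2, 4, 10, 13] has size 4, forcing χ ≥ 4, and the coloring below uses 4 colors, so χ(G) = 4.
A valid 4-coloring: color 1: [2, 5]; color 2: [1, 4]; color 3: [6, 13]; color 4: [10].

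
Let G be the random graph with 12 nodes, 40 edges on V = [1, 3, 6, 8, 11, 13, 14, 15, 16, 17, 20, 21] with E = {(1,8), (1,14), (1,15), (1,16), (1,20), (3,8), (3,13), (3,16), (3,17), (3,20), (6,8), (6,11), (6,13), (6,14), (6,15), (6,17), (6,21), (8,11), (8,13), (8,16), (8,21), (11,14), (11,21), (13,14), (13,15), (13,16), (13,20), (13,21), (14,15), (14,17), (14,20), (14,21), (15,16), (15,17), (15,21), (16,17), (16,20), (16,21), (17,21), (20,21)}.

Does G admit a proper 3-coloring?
No, G is not 3-colorable

The clique on vertices [6, 14, 15, 17, 21] has size 5 > 3, so it alone needs 5 colors.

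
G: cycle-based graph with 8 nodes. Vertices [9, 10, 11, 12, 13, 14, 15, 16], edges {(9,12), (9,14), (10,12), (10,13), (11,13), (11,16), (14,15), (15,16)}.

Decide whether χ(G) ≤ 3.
A valid 3-coloring: color 1: [9, 10, 11, 15]; color 2: [12, 13, 14, 16].
(χ(G) = 2 ≤ 3.)

Yes, G is 3-colorable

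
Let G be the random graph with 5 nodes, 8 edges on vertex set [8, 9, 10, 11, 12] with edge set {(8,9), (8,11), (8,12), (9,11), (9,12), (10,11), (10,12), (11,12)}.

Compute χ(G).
Clique number ω(G) = 4 (lower bound: χ ≥ ω).
The clique on [8, 9, 11, 12] has size 4, forcing χ ≥ 4, and the coloring below uses 4 colors, so χ(G) = 4.
A valid 4-coloring: color 1: [11]; color 2: [12]; color 3: [8, 10]; color 4: [9].

χ(G) = 4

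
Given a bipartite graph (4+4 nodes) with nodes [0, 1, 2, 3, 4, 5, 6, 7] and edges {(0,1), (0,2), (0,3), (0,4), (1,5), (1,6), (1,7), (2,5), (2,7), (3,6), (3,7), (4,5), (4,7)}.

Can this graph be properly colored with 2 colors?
A valid 2-coloring: color 1: [1, 2, 3, 4]; color 2: [0, 5, 6, 7].
(χ(G) = 2 ≤ 2.)

Yes, G is 2-colorable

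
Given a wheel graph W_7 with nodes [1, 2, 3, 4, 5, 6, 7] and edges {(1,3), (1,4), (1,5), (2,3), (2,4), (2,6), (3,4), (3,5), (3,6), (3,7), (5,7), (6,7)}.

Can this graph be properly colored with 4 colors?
A valid 4-coloring: color 1: [3]; color 2: [4, 5, 6]; color 3: [1, 2, 7].
(χ(G) = 3 ≤ 4.)

Yes, G is 4-colorable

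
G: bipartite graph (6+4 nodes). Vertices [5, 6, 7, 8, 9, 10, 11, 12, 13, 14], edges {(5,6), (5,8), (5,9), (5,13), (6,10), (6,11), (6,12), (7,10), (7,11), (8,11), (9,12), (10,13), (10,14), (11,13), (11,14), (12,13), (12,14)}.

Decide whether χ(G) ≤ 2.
A valid 2-coloring: color 1: [5, 10, 11, 12]; color 2: [6, 7, 8, 9, 13, 14].
(χ(G) = 2 ≤ 2.)

Yes, G is 2-colorable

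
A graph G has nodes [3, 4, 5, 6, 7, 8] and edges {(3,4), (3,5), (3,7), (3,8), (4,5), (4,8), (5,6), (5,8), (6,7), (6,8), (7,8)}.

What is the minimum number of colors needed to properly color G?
χ(G) = 4

Clique number ω(G) = 4 (lower bound: χ ≥ ω).
The clique on [3, 4, 5, 8] has size 4, forcing χ ≥ 4, and the coloring below uses 4 colors, so χ(G) = 4.
A valid 4-coloring: color 1: [8]; color 2: [5, 7]; color 3: [3, 6]; color 4: [4].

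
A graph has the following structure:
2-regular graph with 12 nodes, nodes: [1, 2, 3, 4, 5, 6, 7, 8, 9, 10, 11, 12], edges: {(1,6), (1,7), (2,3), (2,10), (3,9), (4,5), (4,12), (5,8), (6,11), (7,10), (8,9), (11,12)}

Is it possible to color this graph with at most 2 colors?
A valid 2-coloring: color 1: [2, 5, 6, 7, 9, 12]; color 2: [1, 3, 4, 8, 10, 11].
(χ(G) = 2 ≤ 2.)

Yes, G is 2-colorable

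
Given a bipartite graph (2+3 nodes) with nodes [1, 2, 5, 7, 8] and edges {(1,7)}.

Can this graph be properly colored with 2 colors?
Yes, G is 2-colorable

A valid 2-coloring: color 1: [2, 5, 7, 8]; color 2: [1].
(χ(G) = 2 ≤ 2.)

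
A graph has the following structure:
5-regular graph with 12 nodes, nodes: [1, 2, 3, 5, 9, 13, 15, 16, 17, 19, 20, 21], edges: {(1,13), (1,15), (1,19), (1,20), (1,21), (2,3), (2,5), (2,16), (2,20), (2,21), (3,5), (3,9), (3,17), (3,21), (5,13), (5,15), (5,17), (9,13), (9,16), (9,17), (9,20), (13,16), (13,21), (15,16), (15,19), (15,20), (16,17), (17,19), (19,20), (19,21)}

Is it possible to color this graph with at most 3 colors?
No, G is not 3-colorable

The clique on vertices [1, 15, 19, 20] has size 4 > 3, so it alone needs 4 colors.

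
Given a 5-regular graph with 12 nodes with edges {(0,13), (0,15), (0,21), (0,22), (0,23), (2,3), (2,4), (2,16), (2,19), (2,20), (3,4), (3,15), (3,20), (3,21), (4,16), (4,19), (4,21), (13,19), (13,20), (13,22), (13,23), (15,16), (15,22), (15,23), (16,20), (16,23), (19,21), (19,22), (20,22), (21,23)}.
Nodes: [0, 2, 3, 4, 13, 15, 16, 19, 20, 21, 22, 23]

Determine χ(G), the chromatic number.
Clique number ω(G) = 3 (lower bound: χ ≥ ω).
Suppose a proper 3-coloring c exists. The clique [0, 13, 22] takes 3 distinct colors; by symmetry let c(0) = 1, c(13) = 2, c(22) = 3.
- Vertex 15: neighbors [0, 22] already have colors [1, 3] ⇒ c(15) = 2.
- Vertex 19: neighbors [13, 22] already have colors [2, 3] ⇒ c(19) = 1.
- Vertex 20: neighbors [13, 22] already have colors [2, 3] ⇒ c(20) = 1.
- Vertex 3: neighbors [20, 15] already have colors [1, 2] ⇒ c(3) = 3.
- Vertex 4: neighbors [19, 3] already have colors [1, 3] ⇒ c(4) = 2.
- Vertex 2: neighbors [19, 4, 3] already have colors [1, 2, 3] — all 3 colors blocked. Contradiction.
The forced assignments end in a contradiction, so G has no proper 3-coloring (χ ≥ 4).
The coloring below uses 4 colors, so χ(G) = 4.
A valid 4-coloring: color 1: [3, 22, 23]; color 2: [0, 4, 20]; color 3: [2, 13, 15, 21]; color 4: [16, 19].

χ(G) = 4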